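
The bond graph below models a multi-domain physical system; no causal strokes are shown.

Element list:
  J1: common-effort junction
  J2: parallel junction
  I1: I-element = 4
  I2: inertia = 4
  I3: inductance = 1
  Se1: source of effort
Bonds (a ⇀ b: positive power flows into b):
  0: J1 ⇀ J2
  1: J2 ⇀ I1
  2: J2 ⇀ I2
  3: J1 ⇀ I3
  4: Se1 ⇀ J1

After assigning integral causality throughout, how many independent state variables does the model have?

#4 →J1  (Se1: effort source, stroke at far end)
#0 →J2  (J1 effort already set via bond 4)
#3 →I3  (0-jn J1 has e-setter on 4)
#1 →I1  (0-jn J2 has e-setter on 0)
#2 →I2  (0-jn J2 has e-setter on 0)

3  (I1, I2, I3 all integral)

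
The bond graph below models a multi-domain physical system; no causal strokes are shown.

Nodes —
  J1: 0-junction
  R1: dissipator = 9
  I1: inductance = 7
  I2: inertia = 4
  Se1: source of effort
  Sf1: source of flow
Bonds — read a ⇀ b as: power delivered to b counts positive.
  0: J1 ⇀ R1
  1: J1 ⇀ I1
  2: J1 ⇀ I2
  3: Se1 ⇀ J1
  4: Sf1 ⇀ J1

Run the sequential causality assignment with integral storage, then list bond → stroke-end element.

#3 |J1  (Se1 fixes effort; stroke away)
#4 |Sf1  (source Sf1 imposes f)
#0 |R1  (0-jn J1 has e-setter on 3)
#1 |I1  (0-jn J1 has e-setter on 3)
#2 |I2  (J1: bond 3 brought effort, rest push out)

b0 stroke→R1
b1 stroke→I1
b2 stroke→I2
b3 stroke→J1
b4 stroke→Sf1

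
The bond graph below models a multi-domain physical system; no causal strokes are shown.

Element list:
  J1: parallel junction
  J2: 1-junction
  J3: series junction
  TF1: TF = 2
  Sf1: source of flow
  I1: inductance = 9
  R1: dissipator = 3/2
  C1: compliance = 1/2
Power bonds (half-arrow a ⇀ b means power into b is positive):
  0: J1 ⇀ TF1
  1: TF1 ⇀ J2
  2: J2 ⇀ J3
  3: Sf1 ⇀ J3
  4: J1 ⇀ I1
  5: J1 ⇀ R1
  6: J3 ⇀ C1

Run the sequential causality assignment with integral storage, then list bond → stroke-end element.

b0 stroke at TF1
b1 stroke at J2
b2 stroke at J3
b3 stroke at Sf1
b4 stroke at I1
b5 stroke at J1
b6 stroke at J3

bond 3 |Sf1  (source Sf1 imposes f)
bond 2 |J3  (1-jn J3 has f-setter on 3)
bond 6 |J3  (J3: bond 3 brought flow, rest push out)
bond 1 |J2  (1-jn J2 has f-setter on 2)
bond 0 |TF1  (through TF1, causality passes straight; one stroke at TF1)
bond 4 |I1  (prefer integral on I1)
bond 5 |J1  (J1 needs exactly one e-in)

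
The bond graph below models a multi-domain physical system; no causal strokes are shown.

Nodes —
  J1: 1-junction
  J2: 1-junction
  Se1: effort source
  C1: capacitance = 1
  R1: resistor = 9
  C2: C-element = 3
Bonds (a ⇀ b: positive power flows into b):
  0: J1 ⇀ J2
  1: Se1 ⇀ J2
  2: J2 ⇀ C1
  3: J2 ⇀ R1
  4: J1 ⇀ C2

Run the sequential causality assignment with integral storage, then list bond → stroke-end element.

#0 →J2
#1 →J2
#2 →J2
#3 →R1
#4 →J1

#1 stroke→J2  (source Se1 imposes e)
#2 stroke→J2  (C1 integral (e out))
#4 stroke→J1  (C2: C, integral causality)
#0 stroke→J2  (J1: last free bond brings flow in)
#3 stroke→R1  (J2 needs exactly one f-in)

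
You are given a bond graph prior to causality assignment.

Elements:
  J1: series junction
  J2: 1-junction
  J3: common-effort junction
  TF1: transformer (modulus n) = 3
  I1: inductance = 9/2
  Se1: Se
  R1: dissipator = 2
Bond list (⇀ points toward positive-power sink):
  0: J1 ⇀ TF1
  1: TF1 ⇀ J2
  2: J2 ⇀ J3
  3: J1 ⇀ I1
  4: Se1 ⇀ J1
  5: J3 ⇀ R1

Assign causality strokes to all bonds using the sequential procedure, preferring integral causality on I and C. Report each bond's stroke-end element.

bond 0 →J1
bond 1 →TF1
bond 2 →J2
bond 3 →I1
bond 4 →J1
bond 5 →J3

#4 →J1  (Se1 fixes effort; stroke away)
#3 →I1  (I1: I, integral causality)
#0 →J1  (J1: bond 3 brought flow, rest push out)
#1 →TF1  (TF1: transformer flips bond 0)
#2 →J2  (J2 flow already set via bond 1)
#5 →J3  (J3: last free bond brings effort in)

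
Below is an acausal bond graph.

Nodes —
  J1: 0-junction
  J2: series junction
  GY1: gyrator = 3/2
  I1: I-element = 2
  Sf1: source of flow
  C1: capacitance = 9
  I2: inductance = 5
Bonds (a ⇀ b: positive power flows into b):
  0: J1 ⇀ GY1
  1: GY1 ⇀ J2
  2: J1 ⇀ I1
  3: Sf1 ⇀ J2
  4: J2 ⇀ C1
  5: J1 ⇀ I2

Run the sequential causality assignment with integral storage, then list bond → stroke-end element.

#0 stroke→J1
#1 stroke→J2
#2 stroke→I1
#3 stroke→Sf1
#4 stroke→J2
#5 stroke→I2

b3 |Sf1  (source Sf1 imposes f)
b1 |J2  (common-f at J2 fixed by 3)
b4 |J2  (1-jn J2 has f-setter on 3)
b0 |J1  (through GY1, causality inverts; strokes same side of GY1)
b2 |I1  (J1 effort already set via bond 0)
b5 |I2  (0-jn J1 has e-setter on 0)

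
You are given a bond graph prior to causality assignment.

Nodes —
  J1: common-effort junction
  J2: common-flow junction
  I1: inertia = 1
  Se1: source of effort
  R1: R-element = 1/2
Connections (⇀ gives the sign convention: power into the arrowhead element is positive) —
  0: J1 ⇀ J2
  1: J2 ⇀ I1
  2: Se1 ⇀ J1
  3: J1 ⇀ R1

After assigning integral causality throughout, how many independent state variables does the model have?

b2 |J1  (Se1 (Se) sets effort on bond)
b0 |J2  (0-jn J1 has e-setter on 2)
b3 |R1  (J1 effort already set via bond 2)
b1 |I1  (only one flow-in slot at J2)

1  (I1 all integral)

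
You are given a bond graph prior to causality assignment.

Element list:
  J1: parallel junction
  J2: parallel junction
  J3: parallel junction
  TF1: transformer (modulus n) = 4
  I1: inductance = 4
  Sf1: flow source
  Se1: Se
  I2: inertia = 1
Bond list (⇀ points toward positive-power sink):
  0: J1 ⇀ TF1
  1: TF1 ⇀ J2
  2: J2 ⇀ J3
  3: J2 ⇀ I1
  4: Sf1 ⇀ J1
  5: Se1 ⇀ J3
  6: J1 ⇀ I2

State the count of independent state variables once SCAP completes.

2  (I1, I2 all integral)

bond 4 stroke→Sf1  (source Sf1 imposes f)
bond 5 stroke→J3  (source Se1 imposes e)
bond 2 stroke→J2  (J3: bond 5 brought effort, rest push out)
bond 1 stroke→TF1  (common-e at J2 fixed by 2)
bond 3 stroke→I1  (common-e at J2 fixed by 2)
bond 0 stroke→J1  (TF TF1: opposite of bond 1)
bond 6 stroke→I2  (J1: bond 0 brought effort, rest push out)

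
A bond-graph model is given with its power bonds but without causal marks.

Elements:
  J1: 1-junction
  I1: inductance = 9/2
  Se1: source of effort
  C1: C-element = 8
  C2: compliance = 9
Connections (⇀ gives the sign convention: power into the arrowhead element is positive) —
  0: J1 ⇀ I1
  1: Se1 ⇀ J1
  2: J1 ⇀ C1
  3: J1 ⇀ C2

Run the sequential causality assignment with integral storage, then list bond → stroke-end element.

b0 stroke→I1
b1 stroke→J1
b2 stroke→J1
b3 stroke→J1

β1 stroke→J1  (Se1: effort source, stroke at far end)
β0 stroke→I1  (prefer integral on I1)
β2 stroke→J1  (J1 flow already set via bond 0)
β3 stroke→J1  (J1 flow already set via bond 0)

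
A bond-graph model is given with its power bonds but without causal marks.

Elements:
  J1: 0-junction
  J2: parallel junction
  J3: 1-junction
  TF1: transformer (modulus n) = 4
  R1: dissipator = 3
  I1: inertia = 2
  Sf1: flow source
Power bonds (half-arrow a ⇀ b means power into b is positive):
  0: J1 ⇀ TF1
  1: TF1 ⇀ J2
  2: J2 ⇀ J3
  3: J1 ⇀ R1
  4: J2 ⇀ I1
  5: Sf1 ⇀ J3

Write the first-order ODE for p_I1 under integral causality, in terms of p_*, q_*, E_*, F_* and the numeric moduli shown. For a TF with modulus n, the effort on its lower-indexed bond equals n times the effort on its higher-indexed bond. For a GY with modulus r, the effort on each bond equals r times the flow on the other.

dp_I1/dt = -3*F_Sf1/16 - 3*p_I1/32

#5 stroke at Sf1  (Sf1: flow source, stroke at near end)
#2 stroke at J3  (1-jn J3 has f-setter on 5)
#4 stroke at I1  (prefer integral on I1)
#1 stroke at J2  (J2: last free bond brings effort in)
#0 stroke at TF1  (TF1: transformer flips bond 1)
#3 stroke at J1  (J1 needs exactly one e-in)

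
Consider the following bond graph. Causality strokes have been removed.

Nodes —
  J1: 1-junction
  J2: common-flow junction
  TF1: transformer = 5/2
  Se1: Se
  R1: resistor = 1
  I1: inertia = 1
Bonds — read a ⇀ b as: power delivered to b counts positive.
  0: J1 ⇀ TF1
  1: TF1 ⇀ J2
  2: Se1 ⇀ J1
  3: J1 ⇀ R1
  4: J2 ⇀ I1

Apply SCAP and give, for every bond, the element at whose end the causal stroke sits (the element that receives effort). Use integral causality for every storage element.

#2 stroke at J1  (Se1 (Se) sets effort on bond)
#4 stroke at I1  (I1 integral (f out))
#1 stroke at J2  (J2: bond 4 brought flow, rest push out)
#0 stroke at TF1  (through TF1, causality passes straight; one stroke at TF1)
#3 stroke at J1  (J1 flow already set via bond 0)

bond 0 stroke at TF1
bond 1 stroke at J2
bond 2 stroke at J1
bond 3 stroke at J1
bond 4 stroke at I1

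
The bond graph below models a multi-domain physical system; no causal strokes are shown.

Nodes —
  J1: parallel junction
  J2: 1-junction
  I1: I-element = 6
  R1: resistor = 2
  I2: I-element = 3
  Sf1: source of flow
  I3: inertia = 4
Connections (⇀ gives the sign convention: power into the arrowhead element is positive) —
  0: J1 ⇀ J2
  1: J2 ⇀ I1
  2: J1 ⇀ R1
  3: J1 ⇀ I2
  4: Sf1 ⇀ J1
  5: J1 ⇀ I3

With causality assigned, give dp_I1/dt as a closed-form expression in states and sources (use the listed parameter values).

dp_I1/dt = 2*F_Sf1 - p_I1/3 - 2*p_I2/3 - p_I3/2

bond 4 stroke→Sf1  (Sf1 (Sf) sets flow on bond)
bond 1 stroke→I1  (I1 outputs flow p/I1)
bond 0 stroke→J2  (common-f at J2 fixed by 1)
bond 3 stroke→I2  (I2 integral (f out))
bond 5 stroke→I3  (prefer integral on I3)
bond 2 stroke→J1  (J1 needs exactly one e-in)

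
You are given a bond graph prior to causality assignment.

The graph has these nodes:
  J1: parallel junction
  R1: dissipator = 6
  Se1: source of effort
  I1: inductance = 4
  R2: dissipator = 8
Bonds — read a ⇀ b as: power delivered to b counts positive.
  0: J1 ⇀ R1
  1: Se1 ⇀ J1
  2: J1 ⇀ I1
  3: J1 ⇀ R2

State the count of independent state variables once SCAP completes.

#1 stroke→J1  (Se1: effort source, stroke at far end)
#0 stroke→R1  (J1 effort already set via bond 1)
#2 stroke→I1  (0-jn J1 has e-setter on 1)
#3 stroke→R2  (J1: bond 1 brought effort, rest push out)

1  (I1 all integral)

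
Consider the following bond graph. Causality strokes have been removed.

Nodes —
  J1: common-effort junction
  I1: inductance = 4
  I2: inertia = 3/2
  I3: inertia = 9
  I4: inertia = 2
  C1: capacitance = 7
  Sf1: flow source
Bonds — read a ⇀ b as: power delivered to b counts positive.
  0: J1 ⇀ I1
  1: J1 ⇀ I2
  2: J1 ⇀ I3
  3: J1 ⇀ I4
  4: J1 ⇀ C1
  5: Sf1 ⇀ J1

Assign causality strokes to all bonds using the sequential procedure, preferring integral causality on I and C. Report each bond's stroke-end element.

b5 stroke→Sf1  (source Sf1 imposes f)
b0 stroke→I1  (I1 outputs flow p/I1)
b1 stroke→I2  (I2 integral (f out))
b2 stroke→I3  (I3 integral (f out))
b3 stroke→I4  (I4 outputs flow p/I4)
b4 stroke→J1  (closing 0-jn rule on J1)

β0 |I1
β1 |I2
β2 |I3
β3 |I4
β4 |J1
β5 |Sf1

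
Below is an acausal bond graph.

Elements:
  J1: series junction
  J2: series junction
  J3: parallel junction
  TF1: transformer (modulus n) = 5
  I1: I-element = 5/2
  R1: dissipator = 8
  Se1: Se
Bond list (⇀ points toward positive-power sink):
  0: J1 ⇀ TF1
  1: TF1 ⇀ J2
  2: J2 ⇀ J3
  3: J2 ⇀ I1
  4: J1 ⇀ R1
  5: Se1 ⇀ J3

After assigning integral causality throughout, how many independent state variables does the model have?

b5 stroke→J3  (Se1 fixes effort; stroke away)
b2 stroke→J2  (J3 effort already set via bond 5)
b3 stroke→I1  (prefer integral on I1)
b1 stroke→J2  (1-jn J2 has f-setter on 3)
b0 stroke→TF1  (TF1 one-in-one-out from 1)
b4 stroke→J1  (1-jn J1 has f-setter on 0)

1  (I1 all integral)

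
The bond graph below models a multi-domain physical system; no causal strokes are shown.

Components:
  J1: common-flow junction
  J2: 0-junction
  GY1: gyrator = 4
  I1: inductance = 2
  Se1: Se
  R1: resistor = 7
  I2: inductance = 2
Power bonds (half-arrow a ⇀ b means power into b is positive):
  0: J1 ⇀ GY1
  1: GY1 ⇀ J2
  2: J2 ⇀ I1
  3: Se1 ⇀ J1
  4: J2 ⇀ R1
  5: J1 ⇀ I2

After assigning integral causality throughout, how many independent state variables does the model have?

bond 3 |J1  (Se1: effort source, stroke at far end)
bond 2 |I1  (I1: I, integral causality)
bond 5 |I2  (I2 outputs flow p/I2)
bond 0 |J1  (J1 flow already set via bond 5)
bond 1 |J2  (GY GY1: same side as bond 0)
bond 4 |R1  (0-jn J2 has e-setter on 1)

2  (I1, I2 all integral)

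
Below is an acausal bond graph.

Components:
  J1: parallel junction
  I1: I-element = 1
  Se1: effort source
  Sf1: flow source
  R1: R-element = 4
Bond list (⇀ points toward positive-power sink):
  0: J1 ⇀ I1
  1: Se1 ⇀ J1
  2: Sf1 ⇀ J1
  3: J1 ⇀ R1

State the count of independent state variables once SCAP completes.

β1 |J1  (Se1: effort source, stroke at far end)
β2 |Sf1  (source Sf1 imposes f)
β0 |I1  (J1: bond 1 brought effort, rest push out)
β3 |R1  (J1: bond 1 brought effort, rest push out)

1  (I1 all integral)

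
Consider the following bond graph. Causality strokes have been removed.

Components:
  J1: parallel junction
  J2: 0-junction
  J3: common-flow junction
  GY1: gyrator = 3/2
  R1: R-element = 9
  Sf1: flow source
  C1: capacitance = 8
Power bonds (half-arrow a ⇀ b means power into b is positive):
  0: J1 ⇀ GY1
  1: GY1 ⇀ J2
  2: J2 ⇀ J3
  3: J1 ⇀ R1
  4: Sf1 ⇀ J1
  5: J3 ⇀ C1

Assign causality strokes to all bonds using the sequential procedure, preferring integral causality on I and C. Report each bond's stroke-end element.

#0 stroke→GY1
#1 stroke→GY1
#2 stroke→J2
#3 stroke→J1
#4 stroke→Sf1
#5 stroke→J3

#4 |Sf1  (Sf1 (Sf) sets flow on bond)
#5 |J3  (C1 integral (e out))
#2 |J2  (only one flow-in slot at J3)
#1 |GY1  (J2 effort already set via bond 2)
#0 |GY1  (GY1: gyrator matches bond 1)
#3 |J1  (J1: last free bond brings effort in)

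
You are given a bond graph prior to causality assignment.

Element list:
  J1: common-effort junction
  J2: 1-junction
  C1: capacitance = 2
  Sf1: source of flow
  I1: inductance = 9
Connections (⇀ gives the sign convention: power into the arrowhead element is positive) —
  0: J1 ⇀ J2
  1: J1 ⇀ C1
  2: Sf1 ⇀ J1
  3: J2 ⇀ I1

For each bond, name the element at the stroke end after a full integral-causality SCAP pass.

β0 →J2
β1 →J1
β2 →Sf1
β3 →I1

#2 →Sf1  (source Sf1 imposes f)
#1 →J1  (C1: C, integral causality)
#0 →J2  (common-e at J1 fixed by 1)
#3 →I1  (J2: last free bond brings flow in)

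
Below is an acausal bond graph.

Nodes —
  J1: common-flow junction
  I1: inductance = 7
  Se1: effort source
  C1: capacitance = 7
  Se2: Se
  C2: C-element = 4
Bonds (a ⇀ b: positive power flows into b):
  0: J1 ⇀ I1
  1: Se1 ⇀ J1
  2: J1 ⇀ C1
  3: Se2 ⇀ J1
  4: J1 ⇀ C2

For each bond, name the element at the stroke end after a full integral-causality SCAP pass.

b1 →J1  (Se1 fixes effort; stroke away)
b3 →J1  (Se2 (Se) sets effort on bond)
b0 →I1  (prefer integral on I1)
b2 →J1  (1-jn J1 has f-setter on 0)
b4 →J1  (J1 flow already set via bond 0)

bond 0 stroke at I1
bond 1 stroke at J1
bond 2 stroke at J1
bond 3 stroke at J1
bond 4 stroke at J1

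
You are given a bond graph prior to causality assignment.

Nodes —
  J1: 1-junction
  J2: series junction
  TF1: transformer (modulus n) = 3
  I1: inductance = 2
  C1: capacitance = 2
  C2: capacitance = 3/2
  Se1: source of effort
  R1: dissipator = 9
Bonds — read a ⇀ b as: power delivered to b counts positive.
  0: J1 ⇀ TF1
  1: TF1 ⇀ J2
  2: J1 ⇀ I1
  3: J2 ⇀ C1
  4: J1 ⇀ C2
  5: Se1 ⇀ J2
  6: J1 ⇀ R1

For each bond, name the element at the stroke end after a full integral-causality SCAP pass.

#0 stroke→J1
#1 stroke→TF1
#2 stroke→I1
#3 stroke→J2
#4 stroke→J1
#5 stroke→J2
#6 stroke→J1

b5 stroke at J2  (Se1 (Se) sets effort on bond)
b2 stroke at I1  (I1 outputs flow p/I1)
b0 stroke at J1  (J1 flow already set via bond 2)
b4 stroke at J1  (common-f at J1 fixed by 2)
b6 stroke at J1  (J1: bond 2 brought flow, rest push out)
b1 stroke at TF1  (TF1 one-in-one-out from 0)
b3 stroke at J2  (J2 flow already set via bond 1)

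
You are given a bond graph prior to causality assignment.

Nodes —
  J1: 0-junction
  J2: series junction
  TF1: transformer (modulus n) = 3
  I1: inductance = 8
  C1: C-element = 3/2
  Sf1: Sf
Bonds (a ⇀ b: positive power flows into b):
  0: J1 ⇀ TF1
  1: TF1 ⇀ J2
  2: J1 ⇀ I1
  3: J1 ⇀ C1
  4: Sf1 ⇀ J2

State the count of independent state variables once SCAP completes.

bond 4 stroke→Sf1  (Sf1 (Sf) sets flow on bond)
bond 1 stroke→J2  (common-f at J2 fixed by 4)
bond 0 stroke→TF1  (through TF1, causality passes straight; one stroke at TF1)
bond 2 stroke→I1  (I1 outputs flow p/I1)
bond 3 stroke→J1  (closing 0-jn rule on J1)

2  (C1, I1 all integral)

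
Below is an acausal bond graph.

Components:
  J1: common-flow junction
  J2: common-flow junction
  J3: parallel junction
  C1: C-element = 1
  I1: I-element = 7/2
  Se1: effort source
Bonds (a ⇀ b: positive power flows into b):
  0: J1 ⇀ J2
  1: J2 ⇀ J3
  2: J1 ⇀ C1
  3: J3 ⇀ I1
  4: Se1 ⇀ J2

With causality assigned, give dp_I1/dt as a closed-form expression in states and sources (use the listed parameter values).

dp_I1/dt = E_Se1 - q_C1

bond 4 →J2  (Se1: effort source, stroke at far end)
bond 2 →J1  (C1: C, integral causality)
bond 0 →J2  (J1: last free bond brings flow in)
bond 1 →J3  (J2 needs exactly one f-in)
bond 3 →I1  (J3: bond 1 brought effort, rest push out)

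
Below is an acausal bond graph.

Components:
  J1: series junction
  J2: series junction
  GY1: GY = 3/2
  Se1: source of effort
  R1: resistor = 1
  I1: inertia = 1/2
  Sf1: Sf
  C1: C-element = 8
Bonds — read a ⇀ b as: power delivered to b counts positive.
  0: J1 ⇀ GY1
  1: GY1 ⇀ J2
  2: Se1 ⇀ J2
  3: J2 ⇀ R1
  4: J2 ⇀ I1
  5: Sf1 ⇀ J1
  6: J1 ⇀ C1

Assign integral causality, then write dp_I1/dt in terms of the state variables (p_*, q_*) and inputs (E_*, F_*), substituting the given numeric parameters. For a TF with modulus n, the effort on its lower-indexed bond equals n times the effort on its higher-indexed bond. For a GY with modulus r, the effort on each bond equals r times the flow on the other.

β2 stroke at J2  (source Se1 imposes e)
β5 stroke at Sf1  (Sf1 fixes flow; stroke at Sf1)
β0 stroke at J1  (1-jn J1 has f-setter on 5)
β6 stroke at J1  (J1 flow already set via bond 5)
β1 stroke at J2  (through GY1, causality inverts; strokes same side of GY1)
β4 stroke at I1  (I1 outputs flow p/I1)
β3 stroke at J2  (1-jn J2 has f-setter on 4)

dp_I1/dt = E_Se1 + 3*F_Sf1/2 - 2*p_I1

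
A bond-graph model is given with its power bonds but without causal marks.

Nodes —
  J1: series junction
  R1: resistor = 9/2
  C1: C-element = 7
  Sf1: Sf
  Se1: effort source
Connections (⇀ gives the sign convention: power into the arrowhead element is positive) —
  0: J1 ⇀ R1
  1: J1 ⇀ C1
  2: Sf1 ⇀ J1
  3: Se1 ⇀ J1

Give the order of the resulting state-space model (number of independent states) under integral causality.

b2 stroke at Sf1  (Sf1: flow source, stroke at near end)
b3 stroke at J1  (Se1 fixes effort; stroke away)
b0 stroke at J1  (J1: bond 2 brought flow, rest push out)
b1 stroke at J1  (1-jn J1 has f-setter on 2)

1  (C1 all integral)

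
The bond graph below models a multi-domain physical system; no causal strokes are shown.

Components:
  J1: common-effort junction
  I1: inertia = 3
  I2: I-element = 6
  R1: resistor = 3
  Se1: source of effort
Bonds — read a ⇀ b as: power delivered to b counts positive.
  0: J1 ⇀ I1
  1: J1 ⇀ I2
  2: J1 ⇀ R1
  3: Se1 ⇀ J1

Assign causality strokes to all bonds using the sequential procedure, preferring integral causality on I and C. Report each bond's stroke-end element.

bond 3 →J1  (Se1 fixes effort; stroke away)
bond 0 →I1  (0-jn J1 has e-setter on 3)
bond 1 →I2  (common-e at J1 fixed by 3)
bond 2 →R1  (0-jn J1 has e-setter on 3)

β0 stroke at I1
β1 stroke at I2
β2 stroke at R1
β3 stroke at J1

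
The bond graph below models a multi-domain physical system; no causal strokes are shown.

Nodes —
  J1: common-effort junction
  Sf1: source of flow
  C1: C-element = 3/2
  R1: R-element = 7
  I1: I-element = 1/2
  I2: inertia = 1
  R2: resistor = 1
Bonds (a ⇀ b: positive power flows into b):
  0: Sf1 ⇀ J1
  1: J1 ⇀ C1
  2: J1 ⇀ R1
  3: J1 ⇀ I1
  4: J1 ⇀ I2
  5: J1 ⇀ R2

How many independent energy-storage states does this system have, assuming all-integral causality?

3  (C1, I1, I2 all integral)

β0 stroke→Sf1  (Sf1 (Sf) sets flow on bond)
β1 stroke→J1  (C1: C, integral causality)
β2 stroke→R1  (J1 effort already set via bond 1)
β3 stroke→I1  (common-e at J1 fixed by 1)
β4 stroke→I2  (J1 effort already set via bond 1)
β5 stroke→R2  (common-e at J1 fixed by 1)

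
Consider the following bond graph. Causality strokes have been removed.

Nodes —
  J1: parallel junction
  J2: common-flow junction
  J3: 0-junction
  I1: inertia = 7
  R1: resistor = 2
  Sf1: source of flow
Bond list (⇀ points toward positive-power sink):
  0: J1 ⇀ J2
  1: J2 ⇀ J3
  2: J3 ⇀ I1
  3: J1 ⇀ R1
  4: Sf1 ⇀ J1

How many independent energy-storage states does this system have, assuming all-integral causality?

1  (I1 all integral)

β4 stroke at Sf1  (Sf1 fixes flow; stroke at Sf1)
β2 stroke at I1  (I1 integral (f out))
β1 stroke at J3  (closing 0-jn rule on J3)
β0 stroke at J2  (1-jn J2 has f-setter on 1)
β3 stroke at J1  (closing 0-jn rule on J1)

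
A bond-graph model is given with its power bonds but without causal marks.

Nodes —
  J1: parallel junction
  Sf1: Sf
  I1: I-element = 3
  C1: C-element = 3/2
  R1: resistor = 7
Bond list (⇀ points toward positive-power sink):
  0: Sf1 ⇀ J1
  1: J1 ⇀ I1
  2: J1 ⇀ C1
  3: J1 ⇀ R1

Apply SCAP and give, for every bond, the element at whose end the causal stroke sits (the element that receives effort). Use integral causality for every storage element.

#0 stroke→Sf1
#1 stroke→I1
#2 stroke→J1
#3 stroke→R1

bond 0 stroke→Sf1  (Sf1 (Sf) sets flow on bond)
bond 1 stroke→I1  (I1 outputs flow p/I1)
bond 2 stroke→J1  (C1: C, integral causality)
bond 3 stroke→R1  (J1 effort already set via bond 2)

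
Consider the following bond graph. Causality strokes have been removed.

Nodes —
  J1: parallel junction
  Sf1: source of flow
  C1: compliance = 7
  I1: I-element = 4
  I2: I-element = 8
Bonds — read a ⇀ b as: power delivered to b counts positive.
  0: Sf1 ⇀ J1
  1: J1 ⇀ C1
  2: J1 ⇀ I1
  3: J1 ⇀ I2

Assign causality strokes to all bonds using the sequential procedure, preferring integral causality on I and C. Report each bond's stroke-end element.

bond 0 stroke at Sf1
bond 1 stroke at J1
bond 2 stroke at I1
bond 3 stroke at I2

#0 |Sf1  (Sf1: flow source, stroke at near end)
#1 |J1  (prefer integral on C1)
#2 |I1  (J1 effort already set via bond 1)
#3 |I2  (common-e at J1 fixed by 1)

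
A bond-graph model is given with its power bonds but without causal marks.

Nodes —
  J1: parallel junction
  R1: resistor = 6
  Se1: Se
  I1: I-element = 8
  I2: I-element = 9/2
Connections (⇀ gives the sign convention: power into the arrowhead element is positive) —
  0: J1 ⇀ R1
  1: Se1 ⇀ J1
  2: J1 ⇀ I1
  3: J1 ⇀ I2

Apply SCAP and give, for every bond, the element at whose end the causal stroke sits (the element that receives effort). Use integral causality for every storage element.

#0 stroke→R1
#1 stroke→J1
#2 stroke→I1
#3 stroke→I2

bond 1 stroke→J1  (Se1 (Se) sets effort on bond)
bond 0 stroke→R1  (J1 effort already set via bond 1)
bond 2 stroke→I1  (J1: bond 1 brought effort, rest push out)
bond 3 stroke→I2  (J1: bond 1 brought effort, rest push out)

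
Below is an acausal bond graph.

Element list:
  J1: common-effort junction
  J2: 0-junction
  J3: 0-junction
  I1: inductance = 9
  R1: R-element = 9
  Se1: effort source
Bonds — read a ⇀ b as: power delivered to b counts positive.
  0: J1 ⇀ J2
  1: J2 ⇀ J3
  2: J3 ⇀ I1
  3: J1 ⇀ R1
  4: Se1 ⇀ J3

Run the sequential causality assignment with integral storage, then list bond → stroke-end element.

#4 stroke at J3  (Se1 fixes effort; stroke away)
#1 stroke at J2  (J3: bond 4 brought effort, rest push out)
#2 stroke at I1  (J3: bond 4 brought effort, rest push out)
#0 stroke at J1  (J2: bond 1 brought effort, rest push out)
#3 stroke at R1  (J1: bond 0 brought effort, rest push out)

#0 stroke at J1
#1 stroke at J2
#2 stroke at I1
#3 stroke at R1
#4 stroke at J3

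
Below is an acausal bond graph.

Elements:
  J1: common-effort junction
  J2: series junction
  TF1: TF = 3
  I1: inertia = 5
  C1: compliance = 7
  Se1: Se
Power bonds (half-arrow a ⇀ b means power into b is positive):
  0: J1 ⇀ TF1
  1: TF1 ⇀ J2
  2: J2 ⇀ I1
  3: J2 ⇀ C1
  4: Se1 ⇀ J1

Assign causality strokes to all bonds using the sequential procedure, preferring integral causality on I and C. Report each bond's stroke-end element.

b0 |TF1
b1 |J2
b2 |I1
b3 |J2
b4 |J1

b4 →J1  (Se1 fixes effort; stroke away)
b0 →TF1  (J1 effort already set via bond 4)
b1 →J2  (TF1 one-in-one-out from 0)
b2 →I1  (I1: I, integral causality)
b3 →J2  (1-jn J2 has f-setter on 2)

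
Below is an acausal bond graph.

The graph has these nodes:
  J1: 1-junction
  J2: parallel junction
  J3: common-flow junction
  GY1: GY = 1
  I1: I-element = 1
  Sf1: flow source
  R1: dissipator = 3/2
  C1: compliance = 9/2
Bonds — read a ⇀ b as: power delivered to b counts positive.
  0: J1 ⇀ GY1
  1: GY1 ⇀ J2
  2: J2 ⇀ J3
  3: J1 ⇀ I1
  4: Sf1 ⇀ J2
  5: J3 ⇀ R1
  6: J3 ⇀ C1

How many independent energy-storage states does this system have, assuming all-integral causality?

2  (C1, I1 all integral)

#4 stroke at Sf1  (Sf1 (Sf) sets flow on bond)
#3 stroke at I1  (I1: I, integral causality)
#0 stroke at J1  (J1: bond 3 brought flow, rest push out)
#1 stroke at J2  (GY1 both-in/both-out from 0)
#2 stroke at J3  (common-e at J2 fixed by 1)
#6 stroke at J3  (prefer integral on C1)
#5 stroke at R1  (closing 1-jn rule on J3)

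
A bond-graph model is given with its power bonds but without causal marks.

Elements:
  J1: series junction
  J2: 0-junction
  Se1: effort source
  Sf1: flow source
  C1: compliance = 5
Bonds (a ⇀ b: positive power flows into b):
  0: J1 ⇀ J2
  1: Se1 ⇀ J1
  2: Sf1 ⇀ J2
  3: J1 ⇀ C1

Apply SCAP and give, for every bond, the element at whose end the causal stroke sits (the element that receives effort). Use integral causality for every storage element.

β1 |J1  (Se1 fixes effort; stroke away)
β2 |Sf1  (Sf1: flow source, stroke at near end)
β0 |J2  (closing 0-jn rule on J2)
β3 |J1  (1-jn J1 has f-setter on 0)

β0 →J2
β1 →J1
β2 →Sf1
β3 →J1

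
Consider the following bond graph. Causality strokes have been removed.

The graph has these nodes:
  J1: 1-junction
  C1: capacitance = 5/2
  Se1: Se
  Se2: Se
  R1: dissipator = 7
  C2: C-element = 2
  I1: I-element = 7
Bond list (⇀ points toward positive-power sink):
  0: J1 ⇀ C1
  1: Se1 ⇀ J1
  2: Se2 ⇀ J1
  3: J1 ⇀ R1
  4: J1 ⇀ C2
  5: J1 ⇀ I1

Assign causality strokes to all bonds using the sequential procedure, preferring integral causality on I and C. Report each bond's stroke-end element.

#0 stroke→J1
#1 stroke→J1
#2 stroke→J1
#3 stroke→J1
#4 stroke→J1
#5 stroke→I1

β1 →J1  (Se1 (Se) sets effort on bond)
β2 →J1  (source Se2 imposes e)
β0 →J1  (C1 outputs effort q/C1)
β4 →J1  (C2 outputs effort q/C2)
β5 →I1  (I1: I, integral causality)
β3 →J1  (J1: bond 5 brought flow, rest push out)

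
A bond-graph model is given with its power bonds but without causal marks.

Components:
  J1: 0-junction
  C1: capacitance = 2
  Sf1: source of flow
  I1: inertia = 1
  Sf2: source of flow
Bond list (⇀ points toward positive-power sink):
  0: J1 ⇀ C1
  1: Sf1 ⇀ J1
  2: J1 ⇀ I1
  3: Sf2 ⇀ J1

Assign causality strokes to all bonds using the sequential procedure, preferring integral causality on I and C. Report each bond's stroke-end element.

#1 stroke→Sf1  (Sf1: flow source, stroke at near end)
#3 stroke→Sf2  (Sf2: flow source, stroke at near end)
#0 stroke→J1  (C1 integral (e out))
#2 stroke→I1  (J1 effort already set via bond 0)

bond 0 |J1
bond 1 |Sf1
bond 2 |I1
bond 3 |Sf2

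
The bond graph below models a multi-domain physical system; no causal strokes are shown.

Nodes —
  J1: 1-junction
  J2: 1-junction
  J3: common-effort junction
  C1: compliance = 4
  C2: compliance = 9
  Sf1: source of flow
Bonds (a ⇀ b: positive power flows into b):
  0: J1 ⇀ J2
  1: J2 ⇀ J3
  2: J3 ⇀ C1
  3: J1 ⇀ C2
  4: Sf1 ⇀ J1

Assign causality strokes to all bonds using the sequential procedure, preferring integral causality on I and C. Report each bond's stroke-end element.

β0 stroke→J1
β1 stroke→J2
β2 stroke→J3
β3 stroke→J1
β4 stroke→Sf1

bond 4 |Sf1  (source Sf1 imposes f)
bond 0 |J1  (1-jn J1 has f-setter on 4)
bond 3 |J1  (J1: bond 4 brought flow, rest push out)
bond 1 |J2  (J2: bond 0 brought flow, rest push out)
bond 2 |J3  (closing 0-jn rule on J3)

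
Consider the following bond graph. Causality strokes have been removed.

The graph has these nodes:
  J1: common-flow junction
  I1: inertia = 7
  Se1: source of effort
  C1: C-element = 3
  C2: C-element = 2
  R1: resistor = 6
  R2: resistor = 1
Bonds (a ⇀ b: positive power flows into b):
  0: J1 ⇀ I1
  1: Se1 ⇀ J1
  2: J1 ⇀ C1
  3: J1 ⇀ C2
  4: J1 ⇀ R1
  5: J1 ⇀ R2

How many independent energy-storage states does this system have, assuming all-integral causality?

β1 stroke at J1  (Se1 (Se) sets effort on bond)
β0 stroke at I1  (prefer integral on I1)
β2 stroke at J1  (common-f at J1 fixed by 0)
β3 stroke at J1  (common-f at J1 fixed by 0)
β4 stroke at J1  (common-f at J1 fixed by 0)
β5 stroke at J1  (common-f at J1 fixed by 0)

3  (C1, C2, I1 all integral)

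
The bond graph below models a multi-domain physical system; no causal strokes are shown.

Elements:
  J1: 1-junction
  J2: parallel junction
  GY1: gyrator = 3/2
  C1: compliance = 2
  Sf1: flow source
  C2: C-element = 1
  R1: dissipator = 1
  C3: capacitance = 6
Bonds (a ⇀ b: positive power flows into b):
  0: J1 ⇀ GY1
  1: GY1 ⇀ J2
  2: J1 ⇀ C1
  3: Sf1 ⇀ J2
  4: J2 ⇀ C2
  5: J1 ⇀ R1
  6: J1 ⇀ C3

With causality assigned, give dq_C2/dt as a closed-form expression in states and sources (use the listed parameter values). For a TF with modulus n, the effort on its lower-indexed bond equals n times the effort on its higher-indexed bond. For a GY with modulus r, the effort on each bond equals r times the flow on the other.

dq_C2/dt = F_Sf1 - q_C1/3 - 4*q_C2/9 - q_C3/9

#3 stroke at Sf1  (Sf1: flow source, stroke at near end)
#2 stroke at J1  (prefer integral on C1)
#4 stroke at J2  (C2 integral (e out))
#1 stroke at GY1  (0-jn J2 has e-setter on 4)
#0 stroke at GY1  (GY1: gyrator matches bond 1)
#5 stroke at J1  (common-f at J1 fixed by 0)
#6 stroke at J1  (common-f at J1 fixed by 0)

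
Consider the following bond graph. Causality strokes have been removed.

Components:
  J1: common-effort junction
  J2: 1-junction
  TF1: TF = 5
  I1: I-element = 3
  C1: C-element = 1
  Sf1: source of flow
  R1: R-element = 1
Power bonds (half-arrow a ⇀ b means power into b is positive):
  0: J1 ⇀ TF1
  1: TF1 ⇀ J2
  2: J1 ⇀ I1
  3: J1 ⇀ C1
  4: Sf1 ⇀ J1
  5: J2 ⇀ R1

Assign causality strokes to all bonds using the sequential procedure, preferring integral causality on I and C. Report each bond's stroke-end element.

b4 →Sf1  (source Sf1 imposes f)
b2 →I1  (I1: I, integral causality)
b3 →J1  (C1 outputs effort q/C1)
b0 →TF1  (J1: bond 3 brought effort, rest push out)
b1 →J2  (TF1: transformer flips bond 0)
b5 →R1  (only one flow-in slot at J2)

β0 stroke→TF1
β1 stroke→J2
β2 stroke→I1
β3 stroke→J1
β4 stroke→Sf1
β5 stroke→R1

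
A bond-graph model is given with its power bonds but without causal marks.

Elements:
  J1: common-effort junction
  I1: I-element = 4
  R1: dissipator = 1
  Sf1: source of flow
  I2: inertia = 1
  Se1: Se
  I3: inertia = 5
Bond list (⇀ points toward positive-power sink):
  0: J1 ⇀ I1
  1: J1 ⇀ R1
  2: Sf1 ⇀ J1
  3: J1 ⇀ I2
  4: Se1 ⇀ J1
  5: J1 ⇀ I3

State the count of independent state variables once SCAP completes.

3  (I1, I2, I3 all integral)

#2 |Sf1  (Sf1 (Sf) sets flow on bond)
#4 |J1  (source Se1 imposes e)
#0 |I1  (J1 effort already set via bond 4)
#1 |R1  (J1: bond 4 brought effort, rest push out)
#3 |I2  (J1: bond 4 brought effort, rest push out)
#5 |I3  (J1: bond 4 brought effort, rest push out)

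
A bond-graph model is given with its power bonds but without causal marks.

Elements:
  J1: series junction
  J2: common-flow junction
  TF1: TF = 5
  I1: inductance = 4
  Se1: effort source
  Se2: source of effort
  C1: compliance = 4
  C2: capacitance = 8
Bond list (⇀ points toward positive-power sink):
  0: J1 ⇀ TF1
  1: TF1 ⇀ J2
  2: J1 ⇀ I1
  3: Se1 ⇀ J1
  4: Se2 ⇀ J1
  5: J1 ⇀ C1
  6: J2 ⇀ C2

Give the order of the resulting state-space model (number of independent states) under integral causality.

β3 →J1  (source Se1 imposes e)
β4 →J1  (source Se2 imposes e)
β2 →I1  (I1 outputs flow p/I1)
β0 →J1  (J1 flow already set via bond 2)
β5 →J1  (1-jn J1 has f-setter on 2)
β1 →TF1  (through TF1, causality passes straight; one stroke at TF1)
β6 →J2  (common-f at J2 fixed by 1)

3  (C1, C2, I1 all integral)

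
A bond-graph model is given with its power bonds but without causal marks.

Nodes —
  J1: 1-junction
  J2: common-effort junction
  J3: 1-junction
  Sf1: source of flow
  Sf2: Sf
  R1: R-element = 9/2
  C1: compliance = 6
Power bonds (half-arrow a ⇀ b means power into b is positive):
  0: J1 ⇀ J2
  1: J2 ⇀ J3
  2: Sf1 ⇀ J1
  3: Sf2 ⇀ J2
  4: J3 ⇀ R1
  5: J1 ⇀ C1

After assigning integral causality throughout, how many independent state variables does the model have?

b2 stroke→Sf1  (Sf1 (Sf) sets flow on bond)
b3 stroke→Sf2  (Sf2 fixes flow; stroke at Sf2)
b0 stroke→J1  (common-f at J1 fixed by 2)
b5 stroke→J1  (1-jn J1 has f-setter on 2)
b1 stroke→J2  (J2 needs exactly one e-in)
b4 stroke→J3  (1-jn J3 has f-setter on 1)

1  (C1 all integral)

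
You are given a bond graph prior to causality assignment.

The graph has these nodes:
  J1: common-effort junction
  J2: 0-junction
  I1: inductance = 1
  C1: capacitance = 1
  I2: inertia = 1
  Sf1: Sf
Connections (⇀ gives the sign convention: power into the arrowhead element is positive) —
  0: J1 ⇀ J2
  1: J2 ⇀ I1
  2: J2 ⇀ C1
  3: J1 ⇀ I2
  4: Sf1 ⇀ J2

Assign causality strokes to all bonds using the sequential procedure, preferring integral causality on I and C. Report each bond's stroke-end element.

b4 |Sf1  (Sf1 (Sf) sets flow on bond)
b1 |I1  (prefer integral on I1)
b2 |J2  (C1 outputs effort q/C1)
b0 |J1  (J2: bond 2 brought effort, rest push out)
b3 |I2  (J1 effort already set via bond 0)

#0 stroke at J1
#1 stroke at I1
#2 stroke at J2
#3 stroke at I2
#4 stroke at Sf1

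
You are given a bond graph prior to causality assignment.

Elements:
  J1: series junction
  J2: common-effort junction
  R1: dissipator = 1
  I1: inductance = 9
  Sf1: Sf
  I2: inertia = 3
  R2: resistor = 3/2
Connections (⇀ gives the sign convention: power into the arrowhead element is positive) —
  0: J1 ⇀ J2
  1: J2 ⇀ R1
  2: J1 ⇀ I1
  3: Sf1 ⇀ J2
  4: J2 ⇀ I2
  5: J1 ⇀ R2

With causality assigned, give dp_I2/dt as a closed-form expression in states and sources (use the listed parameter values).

b3 |Sf1  (Sf1 (Sf) sets flow on bond)
b2 |I1  (prefer integral on I1)
b0 |J1  (common-f at J1 fixed by 2)
b5 |J1  (J1 flow already set via bond 2)
b4 |I2  (prefer integral on I2)
b1 |J2  (J2 needs exactly one e-in)

dp_I2/dt = F_Sf1 + p_I1/9 - p_I2/3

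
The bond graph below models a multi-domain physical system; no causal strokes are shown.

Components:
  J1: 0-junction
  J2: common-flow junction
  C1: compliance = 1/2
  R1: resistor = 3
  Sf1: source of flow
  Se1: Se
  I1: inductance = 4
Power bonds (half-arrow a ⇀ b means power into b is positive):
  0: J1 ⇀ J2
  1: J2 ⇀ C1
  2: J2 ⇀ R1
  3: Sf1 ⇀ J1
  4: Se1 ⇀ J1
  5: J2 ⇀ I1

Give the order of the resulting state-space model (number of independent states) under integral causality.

2  (C1, I1 all integral)

b3 →Sf1  (Sf1 (Sf) sets flow on bond)
b4 →J1  (Se1 (Se) sets effort on bond)
b0 →J2  (J1: bond 4 brought effort, rest push out)
b1 →J2  (prefer integral on C1)
b5 →I1  (I1 integral (f out))
b2 →J2  (J2 flow already set via bond 5)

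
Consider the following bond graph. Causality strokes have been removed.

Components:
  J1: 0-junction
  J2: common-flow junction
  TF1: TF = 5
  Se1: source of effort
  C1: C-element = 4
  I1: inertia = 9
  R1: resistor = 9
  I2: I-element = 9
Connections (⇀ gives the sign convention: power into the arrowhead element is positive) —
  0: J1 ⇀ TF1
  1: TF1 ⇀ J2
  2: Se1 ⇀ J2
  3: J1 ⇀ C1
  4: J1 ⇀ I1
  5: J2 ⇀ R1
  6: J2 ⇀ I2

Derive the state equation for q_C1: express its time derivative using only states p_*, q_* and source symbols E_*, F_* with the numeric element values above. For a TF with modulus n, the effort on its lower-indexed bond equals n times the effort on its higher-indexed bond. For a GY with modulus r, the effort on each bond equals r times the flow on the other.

dq_C1/dt = -p_I1/9 - p_I2/45

b2 →J2  (source Se1 imposes e)
b3 →J1  (C1 outputs effort q/C1)
b0 →TF1  (0-jn J1 has e-setter on 3)
b4 →I1  (0-jn J1 has e-setter on 3)
b1 →J2  (through TF1, causality passes straight; one stroke at TF1)
b6 →I2  (prefer integral on I2)
b5 →J2  (1-jn J2 has f-setter on 6)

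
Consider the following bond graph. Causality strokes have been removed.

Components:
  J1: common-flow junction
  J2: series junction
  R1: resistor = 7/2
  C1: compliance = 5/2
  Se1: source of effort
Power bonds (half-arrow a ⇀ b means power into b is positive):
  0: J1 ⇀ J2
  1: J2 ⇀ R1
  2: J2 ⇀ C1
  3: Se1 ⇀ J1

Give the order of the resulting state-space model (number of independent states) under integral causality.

#3 |J1  (source Se1 imposes e)
#0 |J2  (closing 1-jn rule on J1)
#2 |J2  (C1: C, integral causality)
#1 |R1  (only one flow-in slot at J2)

1  (C1 all integral)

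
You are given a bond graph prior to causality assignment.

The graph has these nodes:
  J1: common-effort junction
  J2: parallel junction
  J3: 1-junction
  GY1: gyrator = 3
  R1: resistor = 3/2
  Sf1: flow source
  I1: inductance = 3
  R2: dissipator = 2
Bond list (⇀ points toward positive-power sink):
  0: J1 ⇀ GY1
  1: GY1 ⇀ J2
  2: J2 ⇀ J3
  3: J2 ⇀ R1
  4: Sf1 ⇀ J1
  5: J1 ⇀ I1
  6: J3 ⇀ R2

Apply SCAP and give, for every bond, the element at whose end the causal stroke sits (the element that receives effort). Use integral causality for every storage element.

#4 stroke→Sf1  (Sf1 (Sf) sets flow on bond)
#5 stroke→I1  (prefer integral on I1)
#0 stroke→J1  (closing 0-jn rule on J1)
#1 stroke→J2  (GY GY1: same side as bond 0)
#2 stroke→J3  (0-jn J2 has e-setter on 1)
#3 stroke→R1  (common-e at J2 fixed by 1)
#6 stroke→R2  (only one flow-in slot at J3)

β0 →J1
β1 →J2
β2 →J3
β3 →R1
β4 →Sf1
β5 →I1
β6 →R2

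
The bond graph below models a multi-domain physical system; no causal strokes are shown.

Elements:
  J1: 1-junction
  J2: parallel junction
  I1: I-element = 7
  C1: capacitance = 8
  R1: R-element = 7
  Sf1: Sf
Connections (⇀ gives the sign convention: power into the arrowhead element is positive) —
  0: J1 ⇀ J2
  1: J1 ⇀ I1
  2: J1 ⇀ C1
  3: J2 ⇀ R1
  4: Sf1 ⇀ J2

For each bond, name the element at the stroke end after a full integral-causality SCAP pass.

β4 |Sf1  (source Sf1 imposes f)
β1 |I1  (I1: I, integral causality)
β0 |J1  (1-jn J1 has f-setter on 1)
β2 |J1  (common-f at J1 fixed by 1)
β3 |J2  (closing 0-jn rule on J2)

b0 |J1
b1 |I1
b2 |J1
b3 |J2
b4 |Sf1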